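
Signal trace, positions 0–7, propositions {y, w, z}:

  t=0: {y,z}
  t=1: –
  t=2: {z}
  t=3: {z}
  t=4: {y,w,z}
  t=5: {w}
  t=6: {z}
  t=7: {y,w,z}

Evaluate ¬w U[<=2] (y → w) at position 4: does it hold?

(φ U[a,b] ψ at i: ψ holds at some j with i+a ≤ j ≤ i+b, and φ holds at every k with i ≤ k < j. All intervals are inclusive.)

Need some j in [4,6] with (y → w), and ¬w at every k in [4,j-1].
  j=4: (y → w) holds; no prefix to check → satisfied.

Yes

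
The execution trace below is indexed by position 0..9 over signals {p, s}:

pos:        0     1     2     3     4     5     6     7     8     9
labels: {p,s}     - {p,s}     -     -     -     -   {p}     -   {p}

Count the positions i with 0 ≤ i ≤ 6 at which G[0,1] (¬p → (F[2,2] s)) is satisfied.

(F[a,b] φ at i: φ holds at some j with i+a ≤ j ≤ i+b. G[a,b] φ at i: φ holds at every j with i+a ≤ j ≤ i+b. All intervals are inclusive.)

Evaluate at each i in [0,6]:
  i=0: ✗ (fails at j=1)
  i=1: ✗ (fails at j=1)
  i=2: ✗ (fails at j=3)
  i=3: ✗ (fails at j=3)
  i=4: ✗ (fails at j=4)
  i=5: ✗ (fails at j=5)
  i=6: ✗ (fails at j=6)
Positions where it holds: {} → 0.

0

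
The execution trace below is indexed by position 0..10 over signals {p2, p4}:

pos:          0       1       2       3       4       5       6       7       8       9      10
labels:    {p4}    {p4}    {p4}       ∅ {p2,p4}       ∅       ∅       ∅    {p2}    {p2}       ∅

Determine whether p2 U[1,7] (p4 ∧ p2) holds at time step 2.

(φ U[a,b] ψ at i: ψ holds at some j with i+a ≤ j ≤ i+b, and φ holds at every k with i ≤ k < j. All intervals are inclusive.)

False

Need some j in [3,9] with (p4 ∧ p2), and p2 at every k in [2,j-1].
  j=3: (p4 ∧ p2) false.
  j=4: (p4 ∧ p2) holds, but p2 fails at k=2 → not this j.
  j=5: (p4 ∧ p2) false.
  j=6: (p4 ∧ p2) false.
  j=7: (p4 ∧ p2) false.
  j=8: (p4 ∧ p2) false.
  j=9: (p4 ∧ p2) false.
No j in the window works → until fails.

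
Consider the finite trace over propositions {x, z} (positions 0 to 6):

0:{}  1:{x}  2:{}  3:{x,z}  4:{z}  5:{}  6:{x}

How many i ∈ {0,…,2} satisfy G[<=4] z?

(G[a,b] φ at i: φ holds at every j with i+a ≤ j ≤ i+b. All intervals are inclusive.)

0

Evaluate at each i in [0,2]:
  i=0: ✗ (fails at j=0)
  i=1: ✗ (fails at j=1)
  i=2: ✗ (fails at j=2)
Positions where it holds: {} → 0.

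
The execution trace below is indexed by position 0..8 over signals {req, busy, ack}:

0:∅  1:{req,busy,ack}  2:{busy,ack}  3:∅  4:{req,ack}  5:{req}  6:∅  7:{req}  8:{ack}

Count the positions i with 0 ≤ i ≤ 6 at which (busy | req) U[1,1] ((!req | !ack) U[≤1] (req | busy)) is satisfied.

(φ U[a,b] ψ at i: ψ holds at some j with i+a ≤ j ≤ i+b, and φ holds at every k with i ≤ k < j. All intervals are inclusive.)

4

Evaluate at each i in [0,6]:
  i=0: ✗ (lhs fails at k=0 before rhs at j=1)
  i=1: ✓ (rhs at j=2; lhs holds on [1,1])
  i=2: ✓ (rhs at j=3; lhs holds on [2,2])
  i=3: ✗ (lhs fails at k=3 before rhs at j=4)
  i=4: ✓ (rhs at j=5; lhs holds on [4,4])
  i=5: ✓ (rhs at j=6; lhs holds on [5,5])
  i=6: ✗ (lhs fails at k=6 before rhs at j=7)
Positions where it holds: {1, 2, 4, 5} → 4.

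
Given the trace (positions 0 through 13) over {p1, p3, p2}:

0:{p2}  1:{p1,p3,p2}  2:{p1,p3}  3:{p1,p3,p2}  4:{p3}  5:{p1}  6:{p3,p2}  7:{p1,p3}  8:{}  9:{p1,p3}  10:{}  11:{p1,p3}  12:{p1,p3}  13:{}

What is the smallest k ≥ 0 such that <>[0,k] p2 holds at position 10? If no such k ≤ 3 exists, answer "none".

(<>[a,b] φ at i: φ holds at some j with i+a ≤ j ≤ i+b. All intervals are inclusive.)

Scan j = 10,11,… for p2:
  j=10: fails
  j=11: fails
  j=12: fails
  j=13: fails
No j in [10,13] satisfies it → none.

none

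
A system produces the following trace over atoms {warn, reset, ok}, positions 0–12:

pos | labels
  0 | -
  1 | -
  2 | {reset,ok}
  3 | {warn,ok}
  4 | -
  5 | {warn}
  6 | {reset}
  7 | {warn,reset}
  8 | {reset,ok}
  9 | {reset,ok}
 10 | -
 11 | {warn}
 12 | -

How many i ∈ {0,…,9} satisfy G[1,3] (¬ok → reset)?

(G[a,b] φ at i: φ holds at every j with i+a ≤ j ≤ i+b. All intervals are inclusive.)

Evaluate at each i in [0,9]:
  i=0: ✗ (fails at j=1)
  i=1: ✗ (fails at j=4)
  i=2: ✗ (fails at j=4)
  i=3: ✗ (fails at j=4)
  i=4: ✗ (fails at j=5)
  i=5: ✓ (all of [6,8])
  i=6: ✓ (all of [7,9])
  i=7: ✗ (fails at j=10)
  i=8: ✗ (fails at j=10)
  i=9: ✗ (fails at j=10)
Positions where it holds: {5, 6} → 2.

2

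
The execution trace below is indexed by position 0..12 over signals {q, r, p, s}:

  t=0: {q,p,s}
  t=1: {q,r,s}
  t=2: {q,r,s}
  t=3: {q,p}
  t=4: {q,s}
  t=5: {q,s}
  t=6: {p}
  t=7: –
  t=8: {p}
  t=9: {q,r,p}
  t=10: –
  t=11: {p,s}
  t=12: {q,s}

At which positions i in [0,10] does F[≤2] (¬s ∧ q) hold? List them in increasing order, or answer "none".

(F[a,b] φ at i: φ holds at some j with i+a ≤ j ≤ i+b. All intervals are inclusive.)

1, 2, 3, 7, 8, 9

Evaluate at each i in [0,10]:
  i=0: ✗ (none in [0,2])
  i=1: ✓ (witness j=3)
  i=2: ✓ (witness j=3)
  i=3: ✓ (witness j=3)
  i=4: ✗ (none in [4,6])
  i=5: ✗ (none in [5,7])
  i=6: ✗ (none in [6,8])
  i=7: ✓ (witness j=9)
  i=8: ✓ (witness j=9)
  i=9: ✓ (witness j=9)
  i=10: ✗ (none in [10,12])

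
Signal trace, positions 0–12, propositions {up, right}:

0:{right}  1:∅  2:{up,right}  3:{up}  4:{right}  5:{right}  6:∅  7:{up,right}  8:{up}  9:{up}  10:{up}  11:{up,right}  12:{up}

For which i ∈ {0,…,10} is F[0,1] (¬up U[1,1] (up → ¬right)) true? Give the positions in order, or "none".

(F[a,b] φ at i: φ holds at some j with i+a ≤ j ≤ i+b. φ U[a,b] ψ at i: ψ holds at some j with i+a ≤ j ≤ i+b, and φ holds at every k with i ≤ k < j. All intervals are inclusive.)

Evaluate at each i in [0,10]:
  i=0: ✓ (witness j=0)
  i=1: ✗ (none in [1,2])
  i=2: ✗ (none in [2,3])
  i=3: ✓ (witness j=4)
  i=4: ✓ (witness j=4)
  i=5: ✓ (witness j=5)
  i=6: ✗ (none in [6,7])
  i=7: ✗ (none in [7,8])
  i=8: ✗ (none in [8,9])
  i=9: ✗ (none in [9,10])
  i=10: ✗ (none in [10,11])

0, 3, 4, 5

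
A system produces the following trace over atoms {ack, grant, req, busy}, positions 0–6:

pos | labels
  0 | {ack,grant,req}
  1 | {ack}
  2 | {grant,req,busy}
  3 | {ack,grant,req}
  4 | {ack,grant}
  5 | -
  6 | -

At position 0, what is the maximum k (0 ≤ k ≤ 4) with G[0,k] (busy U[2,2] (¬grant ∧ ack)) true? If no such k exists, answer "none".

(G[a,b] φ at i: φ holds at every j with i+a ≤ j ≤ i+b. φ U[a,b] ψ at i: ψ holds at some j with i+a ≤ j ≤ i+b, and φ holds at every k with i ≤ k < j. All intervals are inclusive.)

none

(busy U[2,2] (¬grant ∧ ack)) must hold from j=0 onward; find where it first fails.
  j=0: fails → no k works.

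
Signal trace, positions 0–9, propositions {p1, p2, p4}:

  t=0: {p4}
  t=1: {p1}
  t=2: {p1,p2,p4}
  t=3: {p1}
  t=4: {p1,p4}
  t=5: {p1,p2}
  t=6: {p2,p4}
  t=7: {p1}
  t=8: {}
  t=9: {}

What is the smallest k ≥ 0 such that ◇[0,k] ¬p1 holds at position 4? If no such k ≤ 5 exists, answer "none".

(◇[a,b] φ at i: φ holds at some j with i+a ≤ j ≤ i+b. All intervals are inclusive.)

2

Scan j = 4,5,… for ¬p1:
  j=4: fails
  j=5: fails
  j=6: holds
First hit at j=6, so smallest k = 6-4 = 2.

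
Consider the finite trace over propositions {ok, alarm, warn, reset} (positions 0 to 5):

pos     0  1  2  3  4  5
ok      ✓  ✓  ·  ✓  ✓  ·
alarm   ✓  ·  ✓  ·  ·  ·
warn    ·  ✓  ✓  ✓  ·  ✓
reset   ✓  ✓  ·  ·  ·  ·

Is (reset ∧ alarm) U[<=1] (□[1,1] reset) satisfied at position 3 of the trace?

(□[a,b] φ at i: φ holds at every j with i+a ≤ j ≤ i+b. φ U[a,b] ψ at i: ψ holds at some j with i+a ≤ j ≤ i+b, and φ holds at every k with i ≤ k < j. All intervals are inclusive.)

False

Need some j in [3,4] with □[1,1] reset, and (reset ∧ alarm) at every k in [3,j-1].
  j=3: □[1,1] reset — fails at 4.
  j=4: □[1,1] reset — fails at 5.
No j in the window works → until fails.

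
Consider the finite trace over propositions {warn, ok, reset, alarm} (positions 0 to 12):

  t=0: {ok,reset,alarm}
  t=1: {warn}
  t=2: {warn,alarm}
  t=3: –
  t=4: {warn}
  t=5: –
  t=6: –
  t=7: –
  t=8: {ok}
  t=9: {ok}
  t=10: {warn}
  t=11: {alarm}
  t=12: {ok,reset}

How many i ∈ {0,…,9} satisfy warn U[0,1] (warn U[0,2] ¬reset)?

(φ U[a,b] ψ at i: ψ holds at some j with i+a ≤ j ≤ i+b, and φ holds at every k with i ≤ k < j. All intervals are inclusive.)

9

Evaluate at each i in [0,9]:
  i=0: ✗ (lhs fails at k=0 before rhs at j=1)
  i=1: ✓ (rhs at j=1)
  i=2: ✓ (rhs at j=2)
  i=3: ✓ (rhs at j=3)
  i=4: ✓ (rhs at j=4)
  i=5: ✓ (rhs at j=5)
  i=6: ✓ (rhs at j=6)
  i=7: ✓ (rhs at j=7)
  i=8: ✓ (rhs at j=8)
  i=9: ✓ (rhs at j=9)
Positions where it holds: {1, 2, 3, 4, 5, 6, 7, 8, 9} → 9.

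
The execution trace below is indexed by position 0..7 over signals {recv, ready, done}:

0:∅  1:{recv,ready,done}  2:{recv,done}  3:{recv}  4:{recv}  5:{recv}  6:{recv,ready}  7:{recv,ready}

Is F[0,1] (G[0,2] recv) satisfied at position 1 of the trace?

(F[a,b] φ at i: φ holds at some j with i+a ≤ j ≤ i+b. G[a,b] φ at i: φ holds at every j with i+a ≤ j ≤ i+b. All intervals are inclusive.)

Check G[0,2] recv at each j in [1,2]:
  j=1: holds on [1,3]
  j=2: holds on [2,4]
Found at j=1 → formula holds.

Yes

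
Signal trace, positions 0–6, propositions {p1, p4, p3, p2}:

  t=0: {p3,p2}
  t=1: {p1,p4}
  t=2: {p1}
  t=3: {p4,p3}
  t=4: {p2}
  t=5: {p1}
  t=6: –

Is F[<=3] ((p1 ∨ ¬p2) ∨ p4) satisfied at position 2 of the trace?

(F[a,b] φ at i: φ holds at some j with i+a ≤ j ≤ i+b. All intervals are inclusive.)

Yes

Check ((p1 ∨ ¬p2) ∨ p4) at each j in [2,5]:
  j=2: true
  j=3: true
  j=4: false
  j=5: true
Found at j=2 → formula holds.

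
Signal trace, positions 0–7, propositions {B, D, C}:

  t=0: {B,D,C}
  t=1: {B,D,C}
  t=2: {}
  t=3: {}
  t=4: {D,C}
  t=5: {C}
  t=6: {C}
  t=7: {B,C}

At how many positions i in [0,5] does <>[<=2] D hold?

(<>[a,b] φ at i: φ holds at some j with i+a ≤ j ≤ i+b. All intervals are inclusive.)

Evaluate at each i in [0,5]:
  i=0: ✓ (witness j=0)
  i=1: ✓ (witness j=1)
  i=2: ✓ (witness j=4)
  i=3: ✓ (witness j=4)
  i=4: ✓ (witness j=4)
  i=5: ✗ (none in [5,7])
Positions where it holds: {0, 1, 2, 3, 4} → 5.

5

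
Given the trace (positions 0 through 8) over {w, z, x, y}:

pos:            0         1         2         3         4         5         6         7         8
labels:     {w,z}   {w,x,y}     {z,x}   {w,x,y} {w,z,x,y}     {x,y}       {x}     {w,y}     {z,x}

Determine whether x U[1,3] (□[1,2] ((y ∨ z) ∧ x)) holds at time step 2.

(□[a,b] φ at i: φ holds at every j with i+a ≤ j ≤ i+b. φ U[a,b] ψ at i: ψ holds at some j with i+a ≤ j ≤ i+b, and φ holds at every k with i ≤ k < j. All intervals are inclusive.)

Yes

Need some j in [3,5] with □[1,2] ((y ∨ z) ∧ x), and x at every k in [2,j-1].
  j=3: □[1,2] ((y ∨ z) ∧ x) holds; x holds at every k in [2,2] → satisfied.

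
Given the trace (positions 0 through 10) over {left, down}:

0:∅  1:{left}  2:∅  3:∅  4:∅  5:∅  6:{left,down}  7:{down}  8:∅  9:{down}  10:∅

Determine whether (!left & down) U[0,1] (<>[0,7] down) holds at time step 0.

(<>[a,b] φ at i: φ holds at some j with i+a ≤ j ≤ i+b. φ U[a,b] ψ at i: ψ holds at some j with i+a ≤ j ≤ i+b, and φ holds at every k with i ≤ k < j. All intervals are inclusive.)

Need some j in [0,1] with <>[0,7] down, and (!left & down) at every k in [0,j-1].
  j=0: <>[0,7] down holds; no prefix to check → satisfied.

Holds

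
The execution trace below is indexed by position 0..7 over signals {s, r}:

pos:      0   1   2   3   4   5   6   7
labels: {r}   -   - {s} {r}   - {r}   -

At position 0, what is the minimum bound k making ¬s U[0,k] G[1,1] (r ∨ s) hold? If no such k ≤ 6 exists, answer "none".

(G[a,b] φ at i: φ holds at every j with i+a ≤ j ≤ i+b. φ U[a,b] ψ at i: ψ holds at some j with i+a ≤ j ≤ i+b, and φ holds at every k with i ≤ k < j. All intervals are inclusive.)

Need earliest j ≥ 0 with G[1,1] (r ∨ s), and ¬s at every k in [0,j-1].
  j=0: rhs fails.
  j=1: rhs fails.
  j=2: rhs holds; lhs holds on [0,1]. k = 2.

2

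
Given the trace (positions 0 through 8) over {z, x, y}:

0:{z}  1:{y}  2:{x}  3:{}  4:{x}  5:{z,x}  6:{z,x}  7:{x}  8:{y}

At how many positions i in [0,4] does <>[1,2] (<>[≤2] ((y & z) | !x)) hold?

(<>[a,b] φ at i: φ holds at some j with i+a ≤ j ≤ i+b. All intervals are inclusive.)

4

Evaluate at each i in [0,4]:
  i=0: ✓ (witness j=1)
  i=1: ✓ (witness j=2)
  i=2: ✓ (witness j=3)
  i=3: ✗ (none in [4,5])
  i=4: ✓ (witness j=6)
Positions where it holds: {0, 1, 2, 4} → 4.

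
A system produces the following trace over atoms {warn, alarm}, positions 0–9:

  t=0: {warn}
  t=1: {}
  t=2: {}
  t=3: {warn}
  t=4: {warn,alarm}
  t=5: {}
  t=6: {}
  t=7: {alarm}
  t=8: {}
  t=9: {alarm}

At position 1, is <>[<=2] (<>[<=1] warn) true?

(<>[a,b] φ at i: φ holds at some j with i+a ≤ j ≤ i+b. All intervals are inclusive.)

Check <>[<=1] warn at each j in [1,3]:
  j=1: fails (none in [1,2])
  j=2: holds (witness at 3)
  j=3: holds (witness at 3)
Found at j=2 → formula holds.

Yes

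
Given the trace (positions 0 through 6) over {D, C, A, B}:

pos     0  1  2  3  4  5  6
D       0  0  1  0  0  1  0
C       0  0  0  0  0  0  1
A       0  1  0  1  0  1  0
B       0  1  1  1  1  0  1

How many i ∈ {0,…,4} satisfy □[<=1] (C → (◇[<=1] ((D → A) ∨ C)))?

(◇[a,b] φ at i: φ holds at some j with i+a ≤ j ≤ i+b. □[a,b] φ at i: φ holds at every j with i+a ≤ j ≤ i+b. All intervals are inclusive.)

5

Evaluate at each i in [0,4]:
  i=0: ✓ (all of [0,1])
  i=1: ✓ (all of [1,2])
  i=2: ✓ (all of [2,3])
  i=3: ✓ (all of [3,4])
  i=4: ✓ (all of [4,5])
Positions where it holds: {0, 1, 2, 3, 4} → 5.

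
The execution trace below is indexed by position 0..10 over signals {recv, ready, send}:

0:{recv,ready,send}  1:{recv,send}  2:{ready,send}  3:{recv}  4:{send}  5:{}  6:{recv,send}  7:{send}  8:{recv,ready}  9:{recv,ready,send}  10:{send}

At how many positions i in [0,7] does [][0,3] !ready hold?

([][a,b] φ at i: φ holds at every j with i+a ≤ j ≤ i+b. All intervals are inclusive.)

Evaluate at each i in [0,7]:
  i=0: ✗ (fails at j=0)
  i=1: ✗ (fails at j=2)
  i=2: ✗ (fails at j=2)
  i=3: ✓ (all of [3,6])
  i=4: ✓ (all of [4,7])
  i=5: ✗ (fails at j=8)
  i=6: ✗ (fails at j=8)
  i=7: ✗ (fails at j=8)
Positions where it holds: {3, 4} → 2.

2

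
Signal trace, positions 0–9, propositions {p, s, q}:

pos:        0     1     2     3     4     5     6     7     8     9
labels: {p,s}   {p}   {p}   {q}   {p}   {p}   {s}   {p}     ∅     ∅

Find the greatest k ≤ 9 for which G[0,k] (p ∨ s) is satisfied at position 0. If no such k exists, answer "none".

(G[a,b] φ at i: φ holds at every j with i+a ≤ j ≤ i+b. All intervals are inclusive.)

2

(p ∨ s) must hold from j=0 onward; find where it first fails.
  j=0: holds
  j=1: holds
  j=2: holds
  j=3: fails
Holds on [0,2], so largest k = 2.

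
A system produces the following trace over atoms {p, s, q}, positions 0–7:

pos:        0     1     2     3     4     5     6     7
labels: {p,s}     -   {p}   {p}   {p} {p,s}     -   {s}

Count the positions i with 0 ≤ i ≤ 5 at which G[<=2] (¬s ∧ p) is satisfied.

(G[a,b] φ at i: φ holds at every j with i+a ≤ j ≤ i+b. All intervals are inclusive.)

1

Evaluate at each i in [0,5]:
  i=0: ✗ (fails at j=0)
  i=1: ✗ (fails at j=1)
  i=2: ✓ (all of [2,4])
  i=3: ✗ (fails at j=5)
  i=4: ✗ (fails at j=5)
  i=5: ✗ (fails at j=5)
Positions where it holds: {2} → 1.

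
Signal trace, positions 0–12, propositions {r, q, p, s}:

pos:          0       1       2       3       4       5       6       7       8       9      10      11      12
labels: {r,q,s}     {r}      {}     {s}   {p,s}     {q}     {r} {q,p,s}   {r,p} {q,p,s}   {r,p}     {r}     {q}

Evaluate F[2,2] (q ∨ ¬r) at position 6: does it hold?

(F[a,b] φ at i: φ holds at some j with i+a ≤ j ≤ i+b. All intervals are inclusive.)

False

Check (q ∨ ¬r) at each j in [8,8]:
  j=8: false
No position in the window satisfies it → formula fails.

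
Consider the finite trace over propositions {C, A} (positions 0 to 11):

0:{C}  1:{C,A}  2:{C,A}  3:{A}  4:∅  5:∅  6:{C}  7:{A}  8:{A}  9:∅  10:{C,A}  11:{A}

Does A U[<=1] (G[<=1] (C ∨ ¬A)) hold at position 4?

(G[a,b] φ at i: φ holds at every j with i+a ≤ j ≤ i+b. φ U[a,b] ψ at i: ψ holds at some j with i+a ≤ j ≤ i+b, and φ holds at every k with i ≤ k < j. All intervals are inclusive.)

Need some j in [4,5] with G[<=1] (C ∨ ¬A), and A at every k in [4,j-1].
  j=4: G[<=1] (C ∨ ¬A) holds; no prefix to check → satisfied.

Yes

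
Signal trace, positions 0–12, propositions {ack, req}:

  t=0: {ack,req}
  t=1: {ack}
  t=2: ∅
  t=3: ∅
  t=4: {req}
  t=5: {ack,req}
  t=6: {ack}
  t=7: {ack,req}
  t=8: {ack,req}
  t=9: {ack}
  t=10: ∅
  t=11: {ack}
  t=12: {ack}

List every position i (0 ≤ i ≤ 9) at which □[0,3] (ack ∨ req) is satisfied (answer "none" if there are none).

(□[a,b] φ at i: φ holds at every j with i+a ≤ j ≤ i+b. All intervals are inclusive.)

Evaluate at each i in [0,9]:
  i=0: ✗ (fails at j=2)
  i=1: ✗ (fails at j=2)
  i=2: ✗ (fails at j=2)
  i=3: ✗ (fails at j=3)
  i=4: ✓ (all of [4,7])
  i=5: ✓ (all of [5,8])
  i=6: ✓ (all of [6,9])
  i=7: ✗ (fails at j=10)
  i=8: ✗ (fails at j=10)
  i=9: ✗ (fails at j=10)

4, 5, 6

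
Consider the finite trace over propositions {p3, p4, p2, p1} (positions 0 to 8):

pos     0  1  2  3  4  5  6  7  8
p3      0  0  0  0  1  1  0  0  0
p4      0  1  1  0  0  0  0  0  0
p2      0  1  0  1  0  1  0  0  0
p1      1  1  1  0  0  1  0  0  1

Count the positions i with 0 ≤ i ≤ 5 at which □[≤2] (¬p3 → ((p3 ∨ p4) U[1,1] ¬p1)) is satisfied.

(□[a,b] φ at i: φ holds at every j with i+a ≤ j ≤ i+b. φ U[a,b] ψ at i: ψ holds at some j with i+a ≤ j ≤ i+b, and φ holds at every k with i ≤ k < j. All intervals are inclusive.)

Evaluate at each i in [0,5]:
  i=0: ✗ (fails at j=0)
  i=1: ✗ (fails at j=1)
  i=2: ✗ (fails at j=3)
  i=3: ✗ (fails at j=3)
  i=4: ✗ (fails at j=6)
  i=5: ✗ (fails at j=6)
Positions where it holds: {} → 0.

0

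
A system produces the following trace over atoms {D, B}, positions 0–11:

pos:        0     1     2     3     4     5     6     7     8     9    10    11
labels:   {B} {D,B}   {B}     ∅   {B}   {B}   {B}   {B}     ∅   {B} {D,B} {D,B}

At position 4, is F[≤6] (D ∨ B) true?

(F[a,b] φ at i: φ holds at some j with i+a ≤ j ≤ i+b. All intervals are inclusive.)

Yes

Check (D ∨ B) at each j in [4,10]:
  j=4: true
  j=5: true
  j=6: true
  j=7: true
  j=8: false
  j=9: true
  j=10: true
Found at j=4 → formula holds.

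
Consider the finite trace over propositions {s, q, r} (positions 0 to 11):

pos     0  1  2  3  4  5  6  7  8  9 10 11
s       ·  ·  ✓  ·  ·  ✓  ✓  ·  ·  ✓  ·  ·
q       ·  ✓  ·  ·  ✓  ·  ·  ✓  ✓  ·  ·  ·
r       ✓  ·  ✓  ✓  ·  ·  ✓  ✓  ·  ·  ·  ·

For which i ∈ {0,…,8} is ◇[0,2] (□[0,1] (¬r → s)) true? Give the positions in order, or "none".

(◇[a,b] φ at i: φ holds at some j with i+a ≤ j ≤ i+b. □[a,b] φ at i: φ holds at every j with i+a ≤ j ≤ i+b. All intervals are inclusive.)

Evaluate at each i in [0,8]:
  i=0: ✓ (witness j=2)
  i=1: ✓ (witness j=2)
  i=2: ✓ (witness j=2)
  i=3: ✓ (witness j=5)
  i=4: ✓ (witness j=5)
  i=5: ✓ (witness j=5)
  i=6: ✓ (witness j=6)
  i=7: ✗ (none in [7,9])
  i=8: ✗ (none in [8,10])

0, 1, 2, 3, 4, 5, 6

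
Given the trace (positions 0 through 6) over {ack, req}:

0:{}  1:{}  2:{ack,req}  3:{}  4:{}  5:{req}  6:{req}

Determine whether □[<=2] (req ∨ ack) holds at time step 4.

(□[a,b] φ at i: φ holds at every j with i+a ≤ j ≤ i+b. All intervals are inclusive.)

Check (req ∨ ack) at every j in [4,6]:
  j=4: false
  j=5: true
  j=6: true
Fails at j=4 → formula fails.

False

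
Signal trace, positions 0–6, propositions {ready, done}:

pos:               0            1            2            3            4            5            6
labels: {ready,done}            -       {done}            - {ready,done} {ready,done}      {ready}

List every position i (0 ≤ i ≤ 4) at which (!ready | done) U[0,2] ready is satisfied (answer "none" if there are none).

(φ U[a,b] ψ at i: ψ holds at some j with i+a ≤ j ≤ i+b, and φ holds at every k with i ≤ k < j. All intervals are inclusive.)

Evaluate at each i in [0,4]:
  i=0: ✓ (rhs at j=0)
  i=1: ✗ (no rhs in [1,3])
  i=2: ✓ (rhs at j=4; lhs holds on [2,3])
  i=3: ✓ (rhs at j=4; lhs holds on [3,3])
  i=4: ✓ (rhs at j=4)

0, 2, 3, 4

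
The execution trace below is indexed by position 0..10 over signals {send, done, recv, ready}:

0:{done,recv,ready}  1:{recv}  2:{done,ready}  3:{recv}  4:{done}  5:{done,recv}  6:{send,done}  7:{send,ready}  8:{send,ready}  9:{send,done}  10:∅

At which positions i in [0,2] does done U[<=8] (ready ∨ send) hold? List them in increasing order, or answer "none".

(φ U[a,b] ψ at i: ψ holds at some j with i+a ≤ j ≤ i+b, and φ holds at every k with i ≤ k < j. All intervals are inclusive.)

Evaluate at each i in [0,2]:
  i=0: ✓ (rhs at j=0)
  i=1: ✗ (lhs fails at k=1 before rhs at j=2)
  i=2: ✓ (rhs at j=2)

0, 2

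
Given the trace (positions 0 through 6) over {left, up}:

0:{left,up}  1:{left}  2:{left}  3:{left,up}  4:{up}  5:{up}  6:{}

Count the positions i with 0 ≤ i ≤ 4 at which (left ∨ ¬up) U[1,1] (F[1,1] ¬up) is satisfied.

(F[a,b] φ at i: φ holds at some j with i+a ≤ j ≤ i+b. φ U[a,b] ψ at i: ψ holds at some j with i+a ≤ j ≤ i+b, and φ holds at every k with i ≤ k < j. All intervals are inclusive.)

1

Evaluate at each i in [0,4]:
  i=0: ✓ (rhs at j=1; lhs holds on [0,0])
  i=1: ✗ (no rhs in [2,2])
  i=2: ✗ (no rhs in [3,3])
  i=3: ✗ (no rhs in [4,4])
  i=4: ✗ (lhs fails at k=4 before rhs at j=5)
Positions where it holds: {0} → 1.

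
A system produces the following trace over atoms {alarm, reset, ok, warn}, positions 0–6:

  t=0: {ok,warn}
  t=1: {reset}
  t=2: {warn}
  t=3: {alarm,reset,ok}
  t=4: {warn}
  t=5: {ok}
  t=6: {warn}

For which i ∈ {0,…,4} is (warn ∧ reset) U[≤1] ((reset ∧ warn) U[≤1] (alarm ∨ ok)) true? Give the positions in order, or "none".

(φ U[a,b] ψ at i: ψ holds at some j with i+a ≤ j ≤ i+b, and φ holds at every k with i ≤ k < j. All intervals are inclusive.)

Evaluate at each i in [0,4]:
  i=0: ✓ (rhs at j=0)
  i=1: ✗ (no rhs in [1,2])
  i=2: ✗ (lhs fails at k=2 before rhs at j=3)
  i=3: ✓ (rhs at j=3)
  i=4: ✗ (lhs fails at k=4 before rhs at j=5)

0, 3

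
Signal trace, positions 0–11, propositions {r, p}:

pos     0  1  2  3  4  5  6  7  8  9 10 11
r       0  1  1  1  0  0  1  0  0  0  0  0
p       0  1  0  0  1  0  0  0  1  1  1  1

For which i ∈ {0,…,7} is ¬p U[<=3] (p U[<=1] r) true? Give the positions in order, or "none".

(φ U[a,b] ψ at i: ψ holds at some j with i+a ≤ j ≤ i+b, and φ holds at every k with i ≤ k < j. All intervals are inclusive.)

0, 1, 2, 3, 5, 6

Evaluate at each i in [0,7]:
  i=0: ✓ (rhs at j=1; lhs holds on [0,0])
  i=1: ✓ (rhs at j=1)
  i=2: ✓ (rhs at j=2)
  i=3: ✓ (rhs at j=3)
  i=4: ✗ (lhs fails at k=4 before rhs at j=6)
  i=5: ✓ (rhs at j=6; lhs holds on [5,5])
  i=6: ✓ (rhs at j=6)
  i=7: ✗ (no rhs in [7,10])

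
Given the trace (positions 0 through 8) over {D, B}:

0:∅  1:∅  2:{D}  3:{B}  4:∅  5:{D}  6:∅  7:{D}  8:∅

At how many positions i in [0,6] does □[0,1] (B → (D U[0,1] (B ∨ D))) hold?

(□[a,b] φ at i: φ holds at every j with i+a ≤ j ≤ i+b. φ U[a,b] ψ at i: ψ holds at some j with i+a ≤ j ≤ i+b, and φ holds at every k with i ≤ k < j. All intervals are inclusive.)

7

Evaluate at each i in [0,6]:
  i=0: ✓ (all of [0,1])
  i=1: ✓ (all of [1,2])
  i=2: ✓ (all of [2,3])
  i=3: ✓ (all of [3,4])
  i=4: ✓ (all of [4,5])
  i=5: ✓ (all of [5,6])
  i=6: ✓ (all of [6,7])
Positions where it holds: {0, 1, 2, 3, 4, 5, 6} → 7.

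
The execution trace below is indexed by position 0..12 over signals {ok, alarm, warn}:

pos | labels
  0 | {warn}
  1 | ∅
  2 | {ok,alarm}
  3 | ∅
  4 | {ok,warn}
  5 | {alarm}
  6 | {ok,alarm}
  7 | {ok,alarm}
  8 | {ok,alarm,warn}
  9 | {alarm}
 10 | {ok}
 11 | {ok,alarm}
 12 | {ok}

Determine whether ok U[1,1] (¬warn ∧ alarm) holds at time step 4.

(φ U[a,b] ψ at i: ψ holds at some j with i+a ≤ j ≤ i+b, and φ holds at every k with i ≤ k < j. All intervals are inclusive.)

Need some j in [5,5] with (¬warn ∧ alarm), and ok at every k in [4,j-1].
  j=5: (¬warn ∧ alarm) holds; ok holds at every k in [4,4] → satisfied.

Holds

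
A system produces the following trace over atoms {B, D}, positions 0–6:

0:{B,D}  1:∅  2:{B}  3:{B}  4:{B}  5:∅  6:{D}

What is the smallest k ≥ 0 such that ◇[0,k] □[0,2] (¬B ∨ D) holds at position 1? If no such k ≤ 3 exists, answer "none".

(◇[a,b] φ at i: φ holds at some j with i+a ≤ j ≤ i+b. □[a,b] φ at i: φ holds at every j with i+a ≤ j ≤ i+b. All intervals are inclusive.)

none

Scan j = 1,2,… for □[0,2] (¬B ∨ D):
  j=1: fails
  j=2: fails
  j=3: fails
  j=4: fails
No j in [1,4] satisfies it → none.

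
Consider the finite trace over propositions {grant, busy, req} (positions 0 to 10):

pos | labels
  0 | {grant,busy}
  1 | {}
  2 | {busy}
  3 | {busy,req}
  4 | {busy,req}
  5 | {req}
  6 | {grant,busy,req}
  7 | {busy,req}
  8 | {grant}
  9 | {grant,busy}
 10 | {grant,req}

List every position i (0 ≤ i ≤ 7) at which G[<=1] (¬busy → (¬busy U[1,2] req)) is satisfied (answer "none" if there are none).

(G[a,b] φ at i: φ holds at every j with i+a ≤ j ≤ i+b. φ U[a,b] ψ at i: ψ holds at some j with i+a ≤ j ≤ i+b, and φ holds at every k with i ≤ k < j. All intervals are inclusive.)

Evaluate at each i in [0,7]:
  i=0: ✗ (fails at j=1)
  i=1: ✗ (fails at j=1)
  i=2: ✓ (all of [2,3])
  i=3: ✓ (all of [3,4])
  i=4: ✓ (all of [4,5])
  i=5: ✓ (all of [5,6])
  i=6: ✓ (all of [6,7])
  i=7: ✗ (fails at j=8)

2, 3, 4, 5, 6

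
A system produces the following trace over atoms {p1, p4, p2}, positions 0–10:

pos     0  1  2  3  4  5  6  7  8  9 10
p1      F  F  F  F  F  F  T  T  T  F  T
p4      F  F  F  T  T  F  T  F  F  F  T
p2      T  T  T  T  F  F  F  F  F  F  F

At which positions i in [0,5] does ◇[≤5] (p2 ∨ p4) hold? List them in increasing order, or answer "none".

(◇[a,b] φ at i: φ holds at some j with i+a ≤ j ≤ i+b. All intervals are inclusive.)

0, 1, 2, 3, 4, 5

Evaluate at each i in [0,5]:
  i=0: ✓ (witness j=0)
  i=1: ✓ (witness j=1)
  i=2: ✓ (witness j=2)
  i=3: ✓ (witness j=3)
  i=4: ✓ (witness j=4)
  i=5: ✓ (witness j=6)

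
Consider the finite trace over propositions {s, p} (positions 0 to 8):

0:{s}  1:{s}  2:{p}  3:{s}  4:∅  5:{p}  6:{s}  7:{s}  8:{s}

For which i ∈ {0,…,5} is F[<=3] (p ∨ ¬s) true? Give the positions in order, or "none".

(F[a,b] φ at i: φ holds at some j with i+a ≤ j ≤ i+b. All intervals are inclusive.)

0, 1, 2, 3, 4, 5

Evaluate at each i in [0,5]:
  i=0: ✓ (witness j=2)
  i=1: ✓ (witness j=2)
  i=2: ✓ (witness j=2)
  i=3: ✓ (witness j=4)
  i=4: ✓ (witness j=4)
  i=5: ✓ (witness j=5)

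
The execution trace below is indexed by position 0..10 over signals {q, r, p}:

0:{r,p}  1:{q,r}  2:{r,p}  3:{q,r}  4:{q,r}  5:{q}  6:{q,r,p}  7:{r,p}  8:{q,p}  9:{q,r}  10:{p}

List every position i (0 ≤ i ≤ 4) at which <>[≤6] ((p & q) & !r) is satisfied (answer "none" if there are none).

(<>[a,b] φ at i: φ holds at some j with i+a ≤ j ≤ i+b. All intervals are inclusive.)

2, 3, 4

Evaluate at each i in [0,4]:
  i=0: ✗ (none in [0,6])
  i=1: ✗ (none in [1,7])
  i=2: ✓ (witness j=8)
  i=3: ✓ (witness j=8)
  i=4: ✓ (witness j=8)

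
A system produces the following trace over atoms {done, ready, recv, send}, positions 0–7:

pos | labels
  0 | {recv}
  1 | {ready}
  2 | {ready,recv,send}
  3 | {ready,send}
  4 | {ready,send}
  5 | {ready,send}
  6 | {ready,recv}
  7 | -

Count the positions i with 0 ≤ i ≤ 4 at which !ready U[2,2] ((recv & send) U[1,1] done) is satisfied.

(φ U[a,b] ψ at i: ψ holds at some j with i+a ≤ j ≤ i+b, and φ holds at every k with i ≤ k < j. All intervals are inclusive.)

0

Evaluate at each i in [0,4]:
  i=0: ✗ (no rhs in [2,2])
  i=1: ✗ (no rhs in [3,3])
  i=2: ✗ (no rhs in [4,4])
  i=3: ✗ (no rhs in [5,5])
  i=4: ✗ (no rhs in [6,6])
Positions where it holds: {} → 0.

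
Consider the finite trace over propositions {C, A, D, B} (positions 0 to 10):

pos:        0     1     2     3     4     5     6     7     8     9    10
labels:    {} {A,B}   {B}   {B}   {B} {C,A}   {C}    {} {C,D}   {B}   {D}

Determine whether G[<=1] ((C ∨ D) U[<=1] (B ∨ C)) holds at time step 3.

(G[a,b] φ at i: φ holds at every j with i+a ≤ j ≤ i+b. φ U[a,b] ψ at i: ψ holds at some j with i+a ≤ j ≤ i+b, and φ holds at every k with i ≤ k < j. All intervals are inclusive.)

Holds

Check ((C ∨ D) U[<=1] (B ∨ C)) at every j in [3,4]:
  j=3: holds
  j=4: holds
All positions satisfy it → formula holds.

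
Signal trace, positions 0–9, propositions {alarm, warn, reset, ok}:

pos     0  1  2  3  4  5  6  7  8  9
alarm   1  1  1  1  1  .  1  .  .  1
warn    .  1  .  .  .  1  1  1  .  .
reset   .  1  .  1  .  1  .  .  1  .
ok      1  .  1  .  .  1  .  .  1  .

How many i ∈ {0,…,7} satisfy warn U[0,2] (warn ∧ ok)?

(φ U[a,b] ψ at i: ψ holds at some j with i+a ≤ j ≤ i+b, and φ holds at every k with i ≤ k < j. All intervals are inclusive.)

1

Evaluate at each i in [0,7]:
  i=0: ✗ (no rhs in [0,2])
  i=1: ✗ (no rhs in [1,3])
  i=2: ✗ (no rhs in [2,4])
  i=3: ✗ (lhs fails at k=3 before rhs at j=5)
  i=4: ✗ (lhs fails at k=4 before rhs at j=5)
  i=5: ✓ (rhs at j=5)
  i=6: ✗ (no rhs in [6,8])
  i=7: ✗ (no rhs in [7,9])
Positions where it holds: {5} → 1.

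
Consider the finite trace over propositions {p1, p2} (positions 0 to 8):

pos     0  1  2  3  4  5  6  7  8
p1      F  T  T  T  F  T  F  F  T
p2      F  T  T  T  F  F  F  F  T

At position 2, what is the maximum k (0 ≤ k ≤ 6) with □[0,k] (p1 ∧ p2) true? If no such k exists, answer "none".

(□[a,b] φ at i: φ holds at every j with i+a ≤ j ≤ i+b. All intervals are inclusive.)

(p1 ∧ p2) must hold from j=2 onward; find where it first fails.
  j=2: holds
  j=3: holds
  j=4: fails
Holds on [2,3], so largest k = 1.

1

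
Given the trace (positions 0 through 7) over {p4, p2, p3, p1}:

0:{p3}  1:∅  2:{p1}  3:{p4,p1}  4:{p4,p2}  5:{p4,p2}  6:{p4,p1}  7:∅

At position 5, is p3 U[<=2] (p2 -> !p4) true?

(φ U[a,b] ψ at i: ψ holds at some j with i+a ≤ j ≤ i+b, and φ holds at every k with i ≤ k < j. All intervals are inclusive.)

Does not hold

Need some j in [5,7] with (p2 -> !p4), and p3 at every k in [5,j-1].
  j=5: (p2 -> !p4) false.
  j=6: (p2 -> !p4) holds, but p3 fails at k=5 → not this j.
  j=7: (p2 -> !p4) holds, but p3 fails at k=5 → not this j.
No j in the window works → until fails.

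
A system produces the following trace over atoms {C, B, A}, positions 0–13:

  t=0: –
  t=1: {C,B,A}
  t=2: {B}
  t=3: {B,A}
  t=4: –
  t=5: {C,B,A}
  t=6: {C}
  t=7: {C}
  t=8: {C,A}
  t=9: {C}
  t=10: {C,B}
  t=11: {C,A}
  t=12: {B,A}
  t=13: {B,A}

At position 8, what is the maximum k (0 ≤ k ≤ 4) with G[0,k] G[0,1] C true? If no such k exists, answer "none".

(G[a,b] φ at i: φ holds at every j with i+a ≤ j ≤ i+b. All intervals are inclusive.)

G[0,1] C must hold from j=8 onward; find where it first fails.
  j=8: holds
  j=9: holds
  j=10: holds
  j=11: fails
Holds on [8,10], so largest k = 2.

2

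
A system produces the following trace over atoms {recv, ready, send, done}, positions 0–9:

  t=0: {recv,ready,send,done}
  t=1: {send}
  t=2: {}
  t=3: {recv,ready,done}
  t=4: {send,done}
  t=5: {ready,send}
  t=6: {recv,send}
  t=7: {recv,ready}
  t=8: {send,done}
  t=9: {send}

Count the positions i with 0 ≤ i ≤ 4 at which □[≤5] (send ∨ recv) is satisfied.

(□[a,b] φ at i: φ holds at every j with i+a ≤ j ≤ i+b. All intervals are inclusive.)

2

Evaluate at each i in [0,4]:
  i=0: ✗ (fails at j=2)
  i=1: ✗ (fails at j=2)
  i=2: ✗ (fails at j=2)
  i=3: ✓ (all of [3,8])
  i=4: ✓ (all of [4,9])
Positions where it holds: {3, 4} → 2.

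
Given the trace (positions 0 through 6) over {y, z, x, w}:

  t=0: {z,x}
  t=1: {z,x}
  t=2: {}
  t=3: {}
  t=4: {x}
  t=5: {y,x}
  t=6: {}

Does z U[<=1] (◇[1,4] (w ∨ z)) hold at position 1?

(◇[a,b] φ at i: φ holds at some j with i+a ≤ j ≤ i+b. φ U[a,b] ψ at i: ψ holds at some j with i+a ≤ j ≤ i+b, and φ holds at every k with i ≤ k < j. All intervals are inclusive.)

False

Need some j in [1,2] with ◇[1,4] (w ∨ z), and z at every k in [1,j-1].
  j=1: ◇[1,4] (w ∨ z) — fails (none in [2,5]).
  j=2: ◇[1,4] (w ∨ z) — fails (none in [3,6]).
No j in the window works → until fails.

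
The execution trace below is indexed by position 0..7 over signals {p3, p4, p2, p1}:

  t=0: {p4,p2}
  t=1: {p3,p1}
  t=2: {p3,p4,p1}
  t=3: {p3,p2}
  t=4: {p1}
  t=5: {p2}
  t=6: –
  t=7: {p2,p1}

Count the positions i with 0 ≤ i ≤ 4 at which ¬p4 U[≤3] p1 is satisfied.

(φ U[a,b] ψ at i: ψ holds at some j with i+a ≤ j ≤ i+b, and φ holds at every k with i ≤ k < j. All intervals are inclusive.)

4

Evaluate at each i in [0,4]:
  i=0: ✗ (lhs fails at k=0 before rhs at j=1)
  i=1: ✓ (rhs at j=1)
  i=2: ✓ (rhs at j=2)
  i=3: ✓ (rhs at j=4; lhs holds on [3,3])
  i=4: ✓ (rhs at j=4)
Positions where it holds: {1, 2, 3, 4} → 4.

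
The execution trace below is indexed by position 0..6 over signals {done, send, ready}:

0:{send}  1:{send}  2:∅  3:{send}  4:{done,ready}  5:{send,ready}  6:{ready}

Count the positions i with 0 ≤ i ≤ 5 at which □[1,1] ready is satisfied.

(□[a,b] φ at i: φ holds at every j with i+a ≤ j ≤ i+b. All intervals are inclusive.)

3

Evaluate at each i in [0,5]:
  i=0: ✗ (fails at j=1)
  i=1: ✗ (fails at j=2)
  i=2: ✗ (fails at j=3)
  i=3: ✓ (all of [4,4])
  i=4: ✓ (all of [5,5])
  i=5: ✓ (all of [6,6])
Positions where it holds: {3, 4, 5} → 3.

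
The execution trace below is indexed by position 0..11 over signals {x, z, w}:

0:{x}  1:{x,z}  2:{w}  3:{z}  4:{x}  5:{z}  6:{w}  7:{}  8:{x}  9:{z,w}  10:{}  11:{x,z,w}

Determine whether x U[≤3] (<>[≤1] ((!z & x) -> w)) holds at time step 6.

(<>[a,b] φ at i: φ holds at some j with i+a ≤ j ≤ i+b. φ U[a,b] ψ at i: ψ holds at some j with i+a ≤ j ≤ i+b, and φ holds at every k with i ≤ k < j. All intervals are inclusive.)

Need some j in [6,9] with <>[≤1] ((!z & x) -> w), and x at every k in [6,j-1].
  j=6: <>[≤1] ((!z & x) -> w) holds; no prefix to check → satisfied.

Yes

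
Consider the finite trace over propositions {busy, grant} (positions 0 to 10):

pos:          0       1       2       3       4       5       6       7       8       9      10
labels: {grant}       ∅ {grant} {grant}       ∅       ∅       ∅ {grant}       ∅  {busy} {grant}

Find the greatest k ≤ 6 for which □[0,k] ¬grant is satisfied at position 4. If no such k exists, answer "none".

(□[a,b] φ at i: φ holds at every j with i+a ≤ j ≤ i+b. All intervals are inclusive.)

¬grant must hold from j=4 onward; find where it first fails.
  j=4: holds
  j=5: holds
  j=6: holds
  j=7: fails
Holds on [4,6], so largest k = 2.

2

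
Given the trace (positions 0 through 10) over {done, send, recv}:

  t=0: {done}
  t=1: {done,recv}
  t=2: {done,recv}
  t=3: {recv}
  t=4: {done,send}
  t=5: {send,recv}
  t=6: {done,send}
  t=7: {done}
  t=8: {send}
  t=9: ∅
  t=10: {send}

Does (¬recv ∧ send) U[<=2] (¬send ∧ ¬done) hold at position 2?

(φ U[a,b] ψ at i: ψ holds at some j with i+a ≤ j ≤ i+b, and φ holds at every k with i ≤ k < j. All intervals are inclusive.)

False

Need some j in [2,4] with (¬send ∧ ¬done), and (¬recv ∧ send) at every k in [2,j-1].
  j=2: (¬send ∧ ¬done) false.
  j=3: (¬send ∧ ¬done) holds, but (¬recv ∧ send) fails at k=2 → not this j.
  j=4: (¬send ∧ ¬done) false.
No j in the window works → until fails.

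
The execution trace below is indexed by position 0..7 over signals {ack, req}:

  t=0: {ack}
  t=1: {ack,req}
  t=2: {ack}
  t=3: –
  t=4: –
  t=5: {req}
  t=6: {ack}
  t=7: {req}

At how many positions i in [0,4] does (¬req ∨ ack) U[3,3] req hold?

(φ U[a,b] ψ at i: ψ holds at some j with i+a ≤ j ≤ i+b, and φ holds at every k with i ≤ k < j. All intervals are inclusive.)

Evaluate at each i in [0,4]:
  i=0: ✗ (no rhs in [3,3])
  i=1: ✗ (no rhs in [4,4])
  i=2: ✓ (rhs at j=5; lhs holds on [2,4])
  i=3: ✗ (no rhs in [6,6])
  i=4: ✗ (lhs fails at k=5 before rhs at j=7)
Positions where it holds: {2} → 1.

1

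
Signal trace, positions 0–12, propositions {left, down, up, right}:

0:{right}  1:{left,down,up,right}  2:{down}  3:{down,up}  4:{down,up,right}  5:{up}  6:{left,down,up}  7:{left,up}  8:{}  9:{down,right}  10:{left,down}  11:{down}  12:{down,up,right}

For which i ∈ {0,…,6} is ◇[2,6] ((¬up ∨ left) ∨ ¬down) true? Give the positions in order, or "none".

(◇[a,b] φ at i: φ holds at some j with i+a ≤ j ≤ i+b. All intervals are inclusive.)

0, 1, 2, 3, 4, 5, 6

Evaluate at each i in [0,6]:
  i=0: ✓ (witness j=2)
  i=1: ✓ (witness j=5)
  i=2: ✓ (witness j=5)
  i=3: ✓ (witness j=5)
  i=4: ✓ (witness j=6)
  i=5: ✓ (witness j=7)
  i=6: ✓ (witness j=8)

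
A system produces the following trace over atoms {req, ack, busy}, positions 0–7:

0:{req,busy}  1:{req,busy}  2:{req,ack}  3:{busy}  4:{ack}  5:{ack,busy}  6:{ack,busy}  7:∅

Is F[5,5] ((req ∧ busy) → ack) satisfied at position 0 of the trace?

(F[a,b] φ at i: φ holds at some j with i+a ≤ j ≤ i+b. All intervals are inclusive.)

True

Check ((req ∧ busy) → ack) at each j in [5,5]:
  j=5: true
Found at j=5 → formula holds.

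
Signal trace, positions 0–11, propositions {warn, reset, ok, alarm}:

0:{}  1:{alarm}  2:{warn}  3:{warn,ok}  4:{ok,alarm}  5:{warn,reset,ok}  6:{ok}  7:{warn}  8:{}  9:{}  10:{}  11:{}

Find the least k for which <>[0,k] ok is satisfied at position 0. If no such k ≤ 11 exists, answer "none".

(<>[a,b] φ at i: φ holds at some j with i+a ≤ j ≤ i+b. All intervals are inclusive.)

3

Scan j = 0,1,… for ok:
  j=0: fails
  j=1: fails
  j=2: fails
  j=3: holds
First hit at j=3, so smallest k = 3-0 = 3.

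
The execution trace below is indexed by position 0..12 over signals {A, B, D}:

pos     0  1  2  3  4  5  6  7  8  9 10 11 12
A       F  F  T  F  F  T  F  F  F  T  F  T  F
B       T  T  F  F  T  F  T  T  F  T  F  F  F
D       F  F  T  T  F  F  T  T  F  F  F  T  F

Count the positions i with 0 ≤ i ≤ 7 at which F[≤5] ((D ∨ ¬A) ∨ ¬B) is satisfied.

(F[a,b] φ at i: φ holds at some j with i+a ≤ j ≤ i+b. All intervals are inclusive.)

8

Evaluate at each i in [0,7]:
  i=0: ✓ (witness j=0)
  i=1: ✓ (witness j=1)
  i=2: ✓ (witness j=2)
  i=3: ✓ (witness j=3)
  i=4: ✓ (witness j=4)
  i=5: ✓ (witness j=5)
  i=6: ✓ (witness j=6)
  i=7: ✓ (witness j=7)
Positions where it holds: {0, 1, 2, 3, 4, 5, 6, 7} → 8.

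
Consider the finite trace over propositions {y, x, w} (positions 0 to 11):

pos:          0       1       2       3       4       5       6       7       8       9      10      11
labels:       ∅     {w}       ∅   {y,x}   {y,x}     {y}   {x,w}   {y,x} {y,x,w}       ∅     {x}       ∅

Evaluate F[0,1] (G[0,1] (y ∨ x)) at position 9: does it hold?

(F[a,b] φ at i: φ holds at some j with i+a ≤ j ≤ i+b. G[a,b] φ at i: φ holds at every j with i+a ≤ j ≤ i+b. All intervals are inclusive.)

Check G[0,1] (y ∨ x) at each j in [9,10]:
  j=9: fails at 9
  j=10: fails at 11
No position in the window satisfies it → formula fails.

No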